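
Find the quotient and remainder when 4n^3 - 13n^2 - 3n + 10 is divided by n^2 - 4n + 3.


(4n^3 - 13n^2 - 3n + 10) / (n^2 - 4n + 3)
Step 1: 4n * (n^2 - 4n + 3) = 4n^3 - 16n^2 + 12n; subtract.
Step 2: 3 * (n^2 - 4n + 3) = 3n^2 - 12n + 9; subtract.
Quotient: 4n + 3, Remainder: -3n + 1


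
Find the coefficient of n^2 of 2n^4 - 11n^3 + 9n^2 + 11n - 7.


Read off the coefficient of n^2: 9


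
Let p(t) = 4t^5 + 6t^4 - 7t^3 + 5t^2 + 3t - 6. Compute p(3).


Using direct substitution:
  4 * (3)^5 = 972
  6 * (3)^4 = 486
  -7 * (3)^3 = -189
  5 * (3)^2 = 45
  3 * (3)^1 = 9
  constant: -6
Sum = 972 + 486 - 189 + 45 + 9 - 6 = 1317


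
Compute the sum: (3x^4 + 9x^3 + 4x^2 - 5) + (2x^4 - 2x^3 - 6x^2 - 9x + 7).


Align terms by degree and add:
  3x^4 + 9x^3 + 4x^2 - 5
+ 2x^4 - 2x^3 - 6x^2 - 9x + 7
= 5x^4 + 7x^3 - 2x^2 - 9x + 2


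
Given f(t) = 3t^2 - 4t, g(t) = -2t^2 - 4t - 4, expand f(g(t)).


Substitute g(t) into f:
f(g(t)) = 3*(-2t^2 - 4t - 4)^2 + (-4)*(-2t^2 - 4t - 4)
(-2t^2 - 4t - 4)^2 = 4t^4 + 16t^3 + 32t^2 + 32t + 16
Expand and combine: 12t^4 + 48t^3 + 104t^2 + 112t + 64


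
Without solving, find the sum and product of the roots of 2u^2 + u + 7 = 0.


For au^2+bu+c=0: sum = -b/a, product = c/a.
a=2, b=1, c=7
Sum = -(1)/2 = -1/2
Product = (7)/2 = 7/2


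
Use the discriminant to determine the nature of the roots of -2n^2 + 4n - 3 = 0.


D = b^2 - 4ac = (4)^2 - 4(-2)(-3) = 16 - 24 = -8
Since D < 0: two complex conjugate roots (no real roots)


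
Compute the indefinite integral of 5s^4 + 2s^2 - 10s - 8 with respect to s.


Reverse power rule on each term:
  ∫ 5s^4 ds = s^5
  ∫ 2s^2 ds = (2/3)s^3
  ∫ -10s ds = -5s^2
  ∫ -8 ds = -8s
F(s) = s^5 + (2/3)s^3 - 5s^2 - 8s + C


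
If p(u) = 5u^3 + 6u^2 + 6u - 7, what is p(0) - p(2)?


p(0) = -7
p(2) = 69
p(0) - p(2) = -7 - 69 = -76


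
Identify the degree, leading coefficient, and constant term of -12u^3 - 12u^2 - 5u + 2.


Highest power of u is 3, with coefficient -12. Constant term is 2.
Degree = 3, leading coefficient = -12, constant term = 2


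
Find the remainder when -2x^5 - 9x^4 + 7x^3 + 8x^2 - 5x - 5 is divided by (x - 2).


By the Remainder Theorem, the remainder equals p(2):
  -2*(2)^5 = -64
  -9*(2)^4 = -144
  7*(2)^3 = 56
  8*(2)^2 = 32
  -5*(2)^1 = -10
  constant: -5
Sum: -64 - 144 + 56 + 32 - 10 - 5 = -135


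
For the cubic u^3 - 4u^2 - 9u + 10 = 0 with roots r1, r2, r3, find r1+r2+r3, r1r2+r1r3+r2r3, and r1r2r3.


Monic cubic u^3+bu^2+cu+d=0: sum=-b, pairwise sum=c, product=-d.
b=-4, c=-9, d=10
r1+r2+r3 = 4
r1r2+r1r3+r2r3 = -9
r1r2r3 = -10


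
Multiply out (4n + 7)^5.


Expand (4n + 7)^5 by repeated multiplication:
  (4n + 7)^2 = 16n^2 + 56n + 49
  (4n + 7)^3 = 64n^3 + 336n^2 + 588n + 343
  (4n + 7)^4 = 256n^4 + 1792n^3 + 4704n^2 + 5488n + 2401
= 1024n^5 + 8960n^4 + 31360n^3 + 54880n^2 + 48020n + 16807


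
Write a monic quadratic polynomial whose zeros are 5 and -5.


p(t) = (t - 5)(t + 5)
Expand: t^2 - 25


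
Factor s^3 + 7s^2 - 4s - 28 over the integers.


Try integer roots (divisors of -28). s=-2: p(-2)=0.
Divide out (s + 2): quotient is s^2 + 5s - 14.
Factor the quadratic: (s - 2)(s + 7)
Result: (s + 2)(s - 2)(s + 7)


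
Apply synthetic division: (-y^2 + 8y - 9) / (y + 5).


Synthetic division with c = -5. Coefficients: -1, 8, -9
Bring down -1.
  -1 * -5 = 5; 5 + 8 = 13
  13 * -5 = -65; -65 - 9 = -74
Quotient: -y + 13, Remainder: -74


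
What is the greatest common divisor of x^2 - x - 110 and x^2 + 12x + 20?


Factor each:
  x^2 - x - 110 = (x + 10)(x - 11)
  x^2 + 12x + 20 = (x + 10)(x + 2)
Common monic factor: x + 10


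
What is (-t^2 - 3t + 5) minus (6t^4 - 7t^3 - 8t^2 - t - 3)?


Distribute the minus sign:
  (-t^2 - 3t + 5)
- (6t^4 - 7t^3 - 8t^2 - t - 3)
Negate second polynomial: -6t^4 + 7t^3 + 8t^2 + t + 3
Add: -6t^4 + 7t^3 + 7t^2 - 2t + 8


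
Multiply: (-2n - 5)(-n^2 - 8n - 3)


Distribute each term of the first polynomial:
  (-2n)(-n^2 - 8n - 3) = 2n^3 + 16n^2 + 6n
  (-5)(-n^2 - 8n - 3) = 5n^2 + 40n + 15
Sum: 2n^3 + 21n^2 + 46n + 15


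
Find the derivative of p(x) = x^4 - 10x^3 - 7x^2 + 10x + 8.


Apply the power rule term by term:
  d/dx(x^4) = 4x^3
  d/dx(-10x^3) = -30x^2
  d/dx(-7x^2) = -14x
  d/dx(10x) = 10
  d/dx(8) = 0
p'(x) = 4x^3 - 30x^2 - 14x + 10


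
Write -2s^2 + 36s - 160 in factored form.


Roots satisfy r1 + r2 = -b/a = 18 and r1*r2 = c/a = 80.
So r1 = 8, r2 = 10.
-2s^2 + 36s - 160 = -2(s - r1)(s - r2) = -2(s - 8)(s - 10)


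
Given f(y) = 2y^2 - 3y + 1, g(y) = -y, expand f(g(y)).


Substitute g(y) into f:
f(g(y)) = 2*(-y)^2 + (-3)*(-y) + 1
(-y)^2 = y^2
Expand and combine: 2y^2 + 3y + 1


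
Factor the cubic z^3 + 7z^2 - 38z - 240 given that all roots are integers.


Try integer roots (divisors of -240). z=6: p(6)=0.
Divide out (z - 6): quotient is z^2 + 13z + 40.
Factor the quadratic: (z + 8)(z + 5)
Result: (z - 6)(z + 8)(z + 5)


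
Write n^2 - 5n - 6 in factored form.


Roots satisfy r1 + r2 = -b/a = 5 and r1*r2 = c/a = -6.
So r1 = 6, r2 = -1.
n^2 - 5n - 6 = (n - r1)(n - r2) = (n - 6)(n + 1)


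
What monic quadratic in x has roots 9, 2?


p(x) = (x - 9)(x - 2)
Expand: x^2 - 11x + 18


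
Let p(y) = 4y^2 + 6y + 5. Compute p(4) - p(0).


p(4) = 93
p(0) = 5
p(4) - p(0) = 93 - 5 = 88


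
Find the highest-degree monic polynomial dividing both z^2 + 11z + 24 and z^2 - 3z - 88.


Factor each:
  z^2 + 11z + 24 = (z + 8)(z + 3)
  z^2 - 3z - 88 = (z + 8)(z - 11)
Common monic factor: z + 8


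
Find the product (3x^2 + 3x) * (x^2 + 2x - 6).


Distribute each term of the first polynomial:
  (3x^2)(x^2 + 2x - 6) = 3x^4 + 6x^3 - 18x^2
  (3x)(x^2 + 2x - 6) = 3x^3 + 6x^2 - 18x
Sum: 3x^4 + 9x^3 - 12x^2 - 18x


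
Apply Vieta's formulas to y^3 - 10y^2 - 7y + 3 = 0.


Monic cubic y^3+by^2+cy+d=0: sum=-b, pairwise sum=c, product=-d.
b=-10, c=-7, d=3
r1+r2+r3 = 10
r1r2+r1r3+r2r3 = -7
r1r2r3 = -3


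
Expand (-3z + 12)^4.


Expand (-3z + 12)^4 by repeated multiplication:
  (-3z + 12)^2 = 9z^2 - 72z + 144
  (-3z + 12)^3 = -27z^3 + 324z^2 - 1296z + 1728
= 81z^4 - 1296z^3 + 7776z^2 - 20736z + 20736


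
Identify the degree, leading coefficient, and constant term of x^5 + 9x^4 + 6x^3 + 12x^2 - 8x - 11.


Highest power of x is 5, with coefficient 1. Constant term is -11.
Degree = 5, leading coefficient = 1, constant term = -11


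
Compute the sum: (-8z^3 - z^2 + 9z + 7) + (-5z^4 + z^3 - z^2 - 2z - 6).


Align terms by degree and add:
  -8z^3 - z^2 + 9z + 7
  -5z^4 + z^3 - z^2 - 2z - 6
= -5z^4 - 7z^3 - 2z^2 + 7z + 1


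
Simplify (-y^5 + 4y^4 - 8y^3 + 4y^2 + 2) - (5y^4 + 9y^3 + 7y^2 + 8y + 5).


Distribute the minus sign:
  (-y^5 + 4y^4 - 8y^3 + 4y^2 + 2)
- (5y^4 + 9y^3 + 7y^2 + 8y + 5)
Negate second polynomial: -5y^4 - 9y^3 - 7y^2 - 8y - 5
Add: -y^5 - y^4 - 17y^3 - 3y^2 - 8y - 3


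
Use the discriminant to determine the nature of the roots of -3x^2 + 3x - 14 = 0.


D = b^2 - 4ac = (3)^2 - 4(-3)(-14) = 9 - 168 = -159
Since D < 0: two complex conjugate roots (no real roots)


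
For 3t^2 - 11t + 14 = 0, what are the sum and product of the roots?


For at^2+bt+c=0: sum = -b/a, product = c/a.
a=3, b=-11, c=14
Sum = -(-11)/3 = 11/3
Product = (14)/3 = 14/3


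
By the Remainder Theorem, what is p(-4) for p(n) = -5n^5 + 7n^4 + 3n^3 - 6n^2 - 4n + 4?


By the Remainder Theorem, the remainder equals p(-4):
  -5*(-4)^5 = 5120
  7*(-4)^4 = 1792
  3*(-4)^3 = -192
  -6*(-4)^2 = -96
  -4*(-4)^1 = 16
  constant: 4
Sum: 5120 + 1792 - 192 - 96 + 16 + 4 = 6644


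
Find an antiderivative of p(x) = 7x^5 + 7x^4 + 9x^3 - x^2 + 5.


Reverse power rule on each term:
  ∫ 7x^5 dx = (7/6)x^6
  ∫ 7x^4 dx = (7/5)x^5
  ∫ 9x^3 dx = (9/4)x^4
  ∫ -x^2 dx = -(1/3)x^3
  ∫ 5 dx = 5x
F(x) = (7/6)x^6 + (7/5)x^5 + (9/4)x^4 - (1/3)x^3 + 5x + C


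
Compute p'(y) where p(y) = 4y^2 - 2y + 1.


Apply the power rule term by term:
  d/dy(4y^2) = 8y
  d/dy(-2y) = -2
  d/dy(1) = 0
p'(y) = 8y - 2


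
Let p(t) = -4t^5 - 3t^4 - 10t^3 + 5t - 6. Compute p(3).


Using direct substitution:
  -4 * (3)^5 = -972
  -3 * (3)^4 = -243
  -10 * (3)^3 = -270
  0 * (3)^2 = 0
  5 * (3)^1 = 15
  constant: -6
Sum = -972 - 243 - 270 + 0 + 15 - 6 = -1476


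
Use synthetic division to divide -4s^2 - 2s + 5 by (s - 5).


Synthetic division with c = 5. Coefficients: -4, -2, 5
Bring down -4.
  -4 * 5 = -20; -20 - 2 = -22
  -22 * 5 = -110; -110 + 5 = -105
Quotient: -4s - 22, Remainder: -105


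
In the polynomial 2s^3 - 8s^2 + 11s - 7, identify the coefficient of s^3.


Read off the coefficient of s^3: 2


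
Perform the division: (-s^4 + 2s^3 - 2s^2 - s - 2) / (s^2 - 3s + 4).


(-s^4 + 2s^3 - 2s^2 - s - 2) / (s^2 - 3s + 4)
Step 1: -s^2 * (s^2 - 3s + 4) = -s^4 + 3s^3 - 4s^2; subtract.
Step 2: -s * (s^2 - 3s + 4) = -s^3 + 3s^2 - 4s; subtract.
Step 3: -1 * (s^2 - 3s + 4) = -s^2 + 3s - 4; subtract.
Quotient: -s^2 - s - 1, Remainder: 2


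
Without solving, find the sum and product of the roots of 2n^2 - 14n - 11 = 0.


For an^2+bn+c=0: sum = -b/a, product = c/a.
a=2, b=-14, c=-11
Sum = -(-14)/2 = 7
Product = (-11)/2 = -11/2


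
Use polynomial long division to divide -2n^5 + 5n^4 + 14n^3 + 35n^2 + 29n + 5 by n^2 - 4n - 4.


(-2n^5 + 5n^4 + 14n^3 + 35n^2 + 29n + 5) / (n^2 - 4n - 4)
Step 1: -2n^3 * (n^2 - 4n - 4) = -2n^5 + 8n^4 + 8n^3; subtract.
Step 2: -3n^2 * (n^2 - 4n - 4) = -3n^4 + 12n^3 + 12n^2; subtract.
Step 3: -6n * (n^2 - 4n - 4) = -6n^3 + 24n^2 + 24n; subtract.
Step 4: -1 * (n^2 - 4n - 4) = -n^2 + 4n + 4; subtract.
Quotient: -2n^3 - 3n^2 - 6n - 1, Remainder: n + 1


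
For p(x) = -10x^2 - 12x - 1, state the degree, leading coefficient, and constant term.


Highest power of x is 2, with coefficient -10. Constant term is -1.
Degree = 2, leading coefficient = -10, constant term = -1


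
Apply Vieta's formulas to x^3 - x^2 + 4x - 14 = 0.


Monic cubic x^3+bx^2+cx+d=0: sum=-b, pairwise sum=c, product=-d.
b=-1, c=4, d=-14
r1+r2+r3 = 1
r1r2+r1r3+r2r3 = 4
r1r2r3 = 14


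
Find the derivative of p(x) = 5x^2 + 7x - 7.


Apply the power rule term by term:
  d/dx(5x^2) = 10x
  d/dx(7x) = 7
  d/dx(-7) = 0
p'(x) = 10x + 7


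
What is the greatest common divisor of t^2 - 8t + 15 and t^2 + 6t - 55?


Factor each:
  t^2 - 8t + 15 = (t - 5)(t - 3)
  t^2 + 6t - 55 = (t - 5)(t + 11)
Common monic factor: t - 5


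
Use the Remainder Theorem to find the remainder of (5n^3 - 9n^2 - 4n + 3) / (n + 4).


By the Remainder Theorem, the remainder equals p(-4):
  5*(-4)^3 = -320
  -9*(-4)^2 = -144
  -4*(-4)^1 = 16
  constant: 3
Sum: -320 - 144 + 16 + 3 = -445


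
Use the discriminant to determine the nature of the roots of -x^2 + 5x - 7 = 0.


D = b^2 - 4ac = (5)^2 - 4(-1)(-7) = 25 - 28 = -3
Since D < 0: two complex conjugate roots (no real roots)


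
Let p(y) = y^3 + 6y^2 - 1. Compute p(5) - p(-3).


p(5) = 274
p(-3) = 26
p(5) - p(-3) = 274 - 26 = 248


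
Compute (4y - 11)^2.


Expand (4y - 11)^2 by repeated multiplication:
= 16y^2 - 88y + 121


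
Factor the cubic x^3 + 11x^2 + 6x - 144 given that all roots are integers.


Try integer roots (divisors of -144). x=3: p(3)=0.
Divide out (x - 3): quotient is x^2 + 14x + 48.
Factor the quadratic: (x + 8)(x + 6)
Result: (x - 3)(x + 8)(x + 6)


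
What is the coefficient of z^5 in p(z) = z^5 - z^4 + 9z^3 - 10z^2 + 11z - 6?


Read off the coefficient of z^5: 1


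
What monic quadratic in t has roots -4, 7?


p(t) = (t + 4)(t - 7)
Expand: t^2 - 3t - 28


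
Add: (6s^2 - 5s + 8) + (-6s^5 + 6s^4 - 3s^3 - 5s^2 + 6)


Align terms by degree and add:
  6s^2 - 5s + 8
  -6s^5 + 6s^4 - 3s^3 - 5s^2 + 6
= -6s^5 + 6s^4 - 3s^3 + s^2 - 5s + 14


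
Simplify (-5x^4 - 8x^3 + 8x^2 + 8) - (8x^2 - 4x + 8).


Distribute the minus sign:
  (-5x^4 - 8x^3 + 8x^2 + 8)
- (8x^2 - 4x + 8)
Negate second polynomial: -8x^2 + 4x - 8
Add: -5x^4 - 8x^3 + 4x


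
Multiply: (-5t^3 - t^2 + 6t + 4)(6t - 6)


Distribute each term of the first polynomial:
  (-5t^3)(6t - 6) = -30t^4 + 30t^3
  (-t^2)(6t - 6) = -6t^3 + 6t^2
  (6t)(6t - 6) = 36t^2 - 36t
  (4)(6t - 6) = 24t - 24
Sum: -30t^4 + 24t^3 + 42t^2 - 12t - 24


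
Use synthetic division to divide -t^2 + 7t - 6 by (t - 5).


Synthetic division with c = 5. Coefficients: -1, 7, -6
Bring down -1.
  -1 * 5 = -5; -5 + 7 = 2
  2 * 5 = 10; 10 - 6 = 4
Quotient: -t + 2, Remainder: 4


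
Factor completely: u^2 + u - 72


Roots satisfy r1 + r2 = -b/a = -1 and r1*r2 = c/a = -72.
So r1 = -9, r2 = 8.
u^2 + u - 72 = (u - r1)(u - r2) = (u + 9)(u - 8)


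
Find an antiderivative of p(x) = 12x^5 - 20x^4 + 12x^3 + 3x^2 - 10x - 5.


Reverse power rule on each term:
  ∫ 12x^5 dx = 2x^6
  ∫ -20x^4 dx = -4x^5
  ∫ 12x^3 dx = 3x^4
  ∫ 3x^2 dx = x^3
  ∫ -10x dx = -5x^2
  ∫ -5 dx = -5x
F(x) = 2x^6 - 4x^5 + 3x^4 + x^3 - 5x^2 - 5x + C


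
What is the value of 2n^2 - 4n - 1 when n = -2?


Using direct substitution:
  2 * (-2)^2 = 8
  -4 * (-2)^1 = 8
  constant: -1
Sum = 8 + 8 - 1 = 15


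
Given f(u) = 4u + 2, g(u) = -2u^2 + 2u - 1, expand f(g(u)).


Substitute g(u) into f:
f(g(u)) = 4*(-2u^2 + 2u - 1) + 2
Expand and combine: -8u^2 + 8u - 2


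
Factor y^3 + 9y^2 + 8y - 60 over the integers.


Try integer roots (divisors of -60). y=2: p(2)=0.
Divide out (y - 2): quotient is y^2 + 11y + 30.
Factor the quadratic: (y + 6)(y + 5)
Result: (y - 2)(y + 6)(y + 5)


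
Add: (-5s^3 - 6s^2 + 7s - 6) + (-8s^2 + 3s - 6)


Align terms by degree and add:
  -5s^3 - 6s^2 + 7s - 6
  -8s^2 + 3s - 6
= -5s^3 - 14s^2 + 10s - 12


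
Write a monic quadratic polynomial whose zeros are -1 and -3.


p(z) = (z + 1)(z + 3)
Expand: z^2 + 4z + 3


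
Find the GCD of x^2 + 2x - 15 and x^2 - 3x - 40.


Factor each:
  x^2 + 2x - 15 = (x + 5)(x - 3)
  x^2 - 3x - 40 = (x + 5)(x - 8)
Common monic factor: x + 5


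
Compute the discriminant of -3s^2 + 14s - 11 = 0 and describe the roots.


D = b^2 - 4ac = (14)^2 - 4(-3)(-11) = 196 - 132 = 64
Since D > 0: two distinct rational roots


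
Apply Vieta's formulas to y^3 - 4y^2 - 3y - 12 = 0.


Monic cubic y^3+by^2+cy+d=0: sum=-b, pairwise sum=c, product=-d.
b=-4, c=-3, d=-12
r1+r2+r3 = 4
r1r2+r1r3+r2r3 = -3
r1r2r3 = 12


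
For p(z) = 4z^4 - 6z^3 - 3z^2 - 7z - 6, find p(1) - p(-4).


p(1) = -18
p(-4) = 1382
p(1) - p(-4) = -18 - 1382 = -1400


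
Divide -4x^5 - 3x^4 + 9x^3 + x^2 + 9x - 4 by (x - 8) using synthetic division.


Synthetic division with c = 8. Coefficients: -4, -3, 9, 1, 9, -4
Bring down -4.
  -4 * 8 = -32; -32 - 3 = -35
  -35 * 8 = -280; -280 + 9 = -271
  -271 * 8 = -2168; -2168 + 1 = -2167
  -2167 * 8 = -17336; -17336 + 9 = -17327
  -17327 * 8 = -138616; -138616 - 4 = -138620
Quotient: -4x^4 - 35x^3 - 271x^2 - 2167x - 17327, Remainder: -138620


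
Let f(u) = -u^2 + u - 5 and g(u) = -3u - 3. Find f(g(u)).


Substitute g(u) into f:
f(g(u)) = -1*(-3u - 3)^2 + 1*(-3u - 3) + (-5)
(-3u - 3)^2 = 9u^2 + 18u + 9
Expand and combine: -9u^2 - 21u - 17


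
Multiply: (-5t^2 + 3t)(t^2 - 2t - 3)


Distribute each term of the first polynomial:
  (-5t^2)(t^2 - 2t - 3) = -5t^4 + 10t^3 + 15t^2
  (3t)(t^2 - 2t - 3) = 3t^3 - 6t^2 - 9t
Sum: -5t^4 + 13t^3 + 9t^2 - 9t


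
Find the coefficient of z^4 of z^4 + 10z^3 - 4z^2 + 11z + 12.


Read off the coefficient of z^4: 1


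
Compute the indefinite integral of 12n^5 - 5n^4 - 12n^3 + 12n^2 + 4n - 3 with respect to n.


Reverse power rule on each term:
  ∫ 12n^5 dn = 2n^6
  ∫ -5n^4 dn = -n^5
  ∫ -12n^3 dn = -3n^4
  ∫ 12n^2 dn = 4n^3
  ∫ 4n dn = 2n^2
  ∫ -3 dn = -3n
F(n) = 2n^6 - n^5 - 3n^4 + 4n^3 + 2n^2 - 3n + C


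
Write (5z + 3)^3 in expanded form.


Expand (5z + 3)^3 by repeated multiplication:
  (5z + 3)^2 = 25z^2 + 30z + 9
= 125z^3 + 225z^2 + 135z + 27


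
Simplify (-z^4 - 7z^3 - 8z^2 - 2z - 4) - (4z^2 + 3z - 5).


Distribute the minus sign:
  (-z^4 - 7z^3 - 8z^2 - 2z - 4)
- (4z^2 + 3z - 5)
Negate second polynomial: -4z^2 - 3z + 5
Add: -z^4 - 7z^3 - 12z^2 - 5z + 1


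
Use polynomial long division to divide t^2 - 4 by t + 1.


(t^2 - 4) / (t + 1)
Step 1: t * (t + 1) = t^2 + t; subtract.
Step 2: -1 * (t + 1) = -t - 1; subtract.
Quotient: t - 1, Remainder: -3


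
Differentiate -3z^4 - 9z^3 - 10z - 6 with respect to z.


Apply the power rule term by term:
  d/dz(-3z^4) = -12z^3
  d/dz(-9z^3) = -27z^2
  d/dz(-10z) = -10
  d/dz(-6) = 0
p'(z) = -12z^3 - 27z^2 - 10


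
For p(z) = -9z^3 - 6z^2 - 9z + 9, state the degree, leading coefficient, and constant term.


Highest power of z is 3, with coefficient -9. Constant term is 9.
Degree = 3, leading coefficient = -9, constant term = 9


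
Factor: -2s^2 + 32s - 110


Roots satisfy r1 + r2 = -b/a = 16 and r1*r2 = c/a = 55.
So r1 = 5, r2 = 11.
-2s^2 + 32s - 110 = -2(s - r1)(s - r2) = -2(s - 5)(s - 11)


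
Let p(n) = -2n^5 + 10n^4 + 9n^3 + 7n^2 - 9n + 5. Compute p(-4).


Using direct substitution:
  -2 * (-4)^5 = 2048
  10 * (-4)^4 = 2560
  9 * (-4)^3 = -576
  7 * (-4)^2 = 112
  -9 * (-4)^1 = 36
  constant: 5
Sum = 2048 + 2560 - 576 + 112 + 36 + 5 = 4185


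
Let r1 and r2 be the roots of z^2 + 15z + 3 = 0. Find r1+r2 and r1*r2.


For az^2+bz+c=0: sum = -b/a, product = c/a.
a=1, b=15, c=3
Sum = -(15)/1 = -15
Product = (3)/1 = 3


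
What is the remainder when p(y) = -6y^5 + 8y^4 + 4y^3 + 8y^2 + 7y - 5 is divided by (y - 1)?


By the Remainder Theorem, the remainder equals p(1):
  -6*(1)^5 = -6
  8*(1)^4 = 8
  4*(1)^3 = 4
  8*(1)^2 = 8
  7*(1)^1 = 7
  constant: -5
Sum: -6 + 8 + 4 + 8 + 7 - 5 = 16


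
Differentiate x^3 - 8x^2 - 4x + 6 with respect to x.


Apply the power rule term by term:
  d/dx(x^3) = 3x^2
  d/dx(-8x^2) = -16x
  d/dx(-4x) = -4
  d/dx(6) = 0
p'(x) = 3x^2 - 16x - 4


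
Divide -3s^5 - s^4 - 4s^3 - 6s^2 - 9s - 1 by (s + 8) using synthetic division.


Synthetic division with c = -8. Coefficients: -3, -1, -4, -6, -9, -1
Bring down -3.
  -3 * -8 = 24; 24 - 1 = 23
  23 * -8 = -184; -184 - 4 = -188
  -188 * -8 = 1504; 1504 - 6 = 1498
  1498 * -8 = -11984; -11984 - 9 = -11993
  -11993 * -8 = 95944; 95944 - 1 = 95943
Quotient: -3s^4 + 23s^3 - 188s^2 + 1498s - 11993, Remainder: 95943


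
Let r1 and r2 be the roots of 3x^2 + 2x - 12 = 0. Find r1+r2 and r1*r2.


For ax^2+bx+c=0: sum = -b/a, product = c/a.
a=3, b=2, c=-12
Sum = -(2)/3 = -2/3
Product = (-12)/3 = -4


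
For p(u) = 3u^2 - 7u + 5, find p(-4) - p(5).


p(-4) = 81
p(5) = 45
p(-4) - p(5) = 81 - 45 = 36


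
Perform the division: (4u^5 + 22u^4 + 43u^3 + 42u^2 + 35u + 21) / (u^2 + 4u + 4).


(4u^5 + 22u^4 + 43u^3 + 42u^2 + 35u + 21) / (u^2 + 4u + 4)
Step 1: 4u^3 * (u^2 + 4u + 4) = 4u^5 + 16u^4 + 16u^3; subtract.
Step 2: 6u^2 * (u^2 + 4u + 4) = 6u^4 + 24u^3 + 24u^2; subtract.
Step 3: 3u * (u^2 + 4u + 4) = 3u^3 + 12u^2 + 12u; subtract.
Step 4: 6 * (u^2 + 4u + 4) = 6u^2 + 24u + 24; subtract.
Quotient: 4u^3 + 6u^2 + 3u + 6, Remainder: -u - 3


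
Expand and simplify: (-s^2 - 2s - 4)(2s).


Distribute each term of the first polynomial:
  (-s^2)(2s) = -2s^3
  (-2s)(2s) = -4s^2
  (-4)(2s) = -8s
Sum: -2s^3 - 4s^2 - 8s


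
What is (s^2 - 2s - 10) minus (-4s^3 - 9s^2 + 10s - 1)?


Distribute the minus sign:
  (s^2 - 2s - 10)
- (-4s^3 - 9s^2 + 10s - 1)
Negate second polynomial: 4s^3 + 9s^2 - 10s + 1
Add: 4s^3 + 10s^2 - 12s - 9


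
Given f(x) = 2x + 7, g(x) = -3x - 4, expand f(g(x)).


Substitute g(x) into f:
f(g(x)) = 2*(-3x - 4) + 7
Expand and combine: -6x - 1


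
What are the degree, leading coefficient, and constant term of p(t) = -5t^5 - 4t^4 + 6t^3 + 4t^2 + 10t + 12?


Highest power of t is 5, with coefficient -5. Constant term is 12.
Degree = 5, leading coefficient = -5, constant term = 12


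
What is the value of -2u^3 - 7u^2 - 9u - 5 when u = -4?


Using direct substitution:
  -2 * (-4)^3 = 128
  -7 * (-4)^2 = -112
  -9 * (-4)^1 = 36
  constant: -5
Sum = 128 - 112 + 36 - 5 = 47


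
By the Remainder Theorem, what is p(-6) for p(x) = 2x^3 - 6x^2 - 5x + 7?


By the Remainder Theorem, the remainder equals p(-6):
  2*(-6)^3 = -432
  -6*(-6)^2 = -216
  -5*(-6)^1 = 30
  constant: 7
Sum: -432 - 216 + 30 + 7 = -611


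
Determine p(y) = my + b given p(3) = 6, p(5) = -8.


p(y) = my + b. Using p(3)=6, p(5)=-8:
m = (6 + 8)/(3 - 5) = 14/-2 = -7
b = 6 - m*(3) = 6 + 21 = 27
p(y) = -7y + 27


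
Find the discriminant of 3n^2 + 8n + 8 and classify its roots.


D = b^2 - 4ac = (8)^2 - 4(3)(8) = 64 - 96 = -32
Since D < 0: two complex conjugate roots (no real roots)


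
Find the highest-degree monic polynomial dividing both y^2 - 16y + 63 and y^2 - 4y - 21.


Factor each:
  y^2 - 16y + 63 = (y - 7)(y - 9)
  y^2 - 4y - 21 = (y - 7)(y + 3)
Common monic factor: y - 7


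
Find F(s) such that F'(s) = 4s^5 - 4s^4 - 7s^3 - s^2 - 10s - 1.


Reverse power rule on each term:
  ∫ 4s^5 ds = (2/3)s^6
  ∫ -4s^4 ds = -(4/5)s^5
  ∫ -7s^3 ds = -(7/4)s^4
  ∫ -s^2 ds = -(1/3)s^3
  ∫ -10s ds = -5s^2
  ∫ -1 ds = -s
F(s) = (2/3)s^6 - (4/5)s^5 - (7/4)s^4 - (1/3)s^3 - 5s^2 - s + C


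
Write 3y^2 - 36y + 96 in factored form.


Roots satisfy r1 + r2 = -b/a = 12 and r1*r2 = c/a = 32.
So r1 = 8, r2 = 4.
3y^2 - 36y + 96 = 3(y - r1)(y - r2) = 3(y - 8)(y - 4)


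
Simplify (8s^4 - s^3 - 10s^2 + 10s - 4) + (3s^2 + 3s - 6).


Align terms by degree and add:
  8s^4 - s^3 - 10s^2 + 10s - 4
+ 3s^2 + 3s - 6
= 8s^4 - s^3 - 7s^2 + 13s - 10


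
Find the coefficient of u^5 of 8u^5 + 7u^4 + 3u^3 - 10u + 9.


Read off the coefficient of u^5: 8


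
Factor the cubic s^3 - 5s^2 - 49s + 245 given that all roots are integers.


Try integer roots (divisors of 245). s=-7: p(-7)=0.
Divide out (s + 7): quotient is s^2 - 12s + 35.
Factor the quadratic: (s - 7)(s - 5)
Result: (s + 7)(s - 7)(s - 5)


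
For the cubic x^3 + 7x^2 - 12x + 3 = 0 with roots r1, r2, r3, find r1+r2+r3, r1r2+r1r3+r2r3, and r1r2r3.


Monic cubic x^3+bx^2+cx+d=0: sum=-b, pairwise sum=c, product=-d.
b=7, c=-12, d=3
r1+r2+r3 = -7
r1r2+r1r3+r2r3 = -12
r1r2r3 = -3


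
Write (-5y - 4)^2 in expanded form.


Expand (-5y - 4)^2 by repeated multiplication:
= 25y^2 + 40y + 16


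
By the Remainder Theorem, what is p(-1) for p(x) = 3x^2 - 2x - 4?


By the Remainder Theorem, the remainder equals p(-1):
  3*(-1)^2 = 3
  -2*(-1)^1 = 2
  constant: -4
Sum: 3 + 2 - 4 = 1


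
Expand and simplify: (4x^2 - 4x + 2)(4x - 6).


Distribute each term of the first polynomial:
  (4x^2)(4x - 6) = 16x^3 - 24x^2
  (-4x)(4x - 6) = -16x^2 + 24x
  (2)(4x - 6) = 8x - 12
Sum: 16x^3 - 40x^2 + 32x - 12


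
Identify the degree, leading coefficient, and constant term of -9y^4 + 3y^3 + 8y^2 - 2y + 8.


Highest power of y is 4, with coefficient -9. Constant term is 8.
Degree = 4, leading coefficient = -9, constant term = 8


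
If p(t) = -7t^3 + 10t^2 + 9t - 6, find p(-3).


Using direct substitution:
  -7 * (-3)^3 = 189
  10 * (-3)^2 = 90
  9 * (-3)^1 = -27
  constant: -6
Sum = 189 + 90 - 27 - 6 = 246


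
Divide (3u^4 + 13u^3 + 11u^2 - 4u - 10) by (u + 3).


(3u^4 + 13u^3 + 11u^2 - 4u - 10) / (u + 3)
Step 1: 3u^3 * (u + 3) = 3u^4 + 9u^3; subtract.
Step 2: 4u^2 * (u + 3) = 4u^3 + 12u^2; subtract.
Step 3: -u * (u + 3) = -u^2 - 3u; subtract.
Step 4: -1 * (u + 3) = -u - 3; subtract.
Quotient: 3u^3 + 4u^2 - u - 1, Remainder: -7


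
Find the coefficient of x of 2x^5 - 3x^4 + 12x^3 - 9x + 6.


Read off the coefficient of x: -9


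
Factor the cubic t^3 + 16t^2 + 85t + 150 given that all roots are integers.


Try integer roots (divisors of 150). t=-5: p(-5)=0.
Divide out (t + 5): quotient is t^2 + 11t + 30.
Factor the quadratic: (t + 5)(t + 6)
Result: (t + 5)(t + 5)(t + 6)


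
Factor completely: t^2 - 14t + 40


Roots satisfy r1 + r2 = -b/a = 14 and r1*r2 = c/a = 40.
So r1 = 4, r2 = 10.
t^2 - 14t + 40 = (t - r1)(t - r2) = (t - 4)(t - 10)


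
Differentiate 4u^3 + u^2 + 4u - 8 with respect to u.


Apply the power rule term by term:
  d/du(4u^3) = 12u^2
  d/du(u^2) = 2u
  d/du(4u) = 4
  d/du(-8) = 0
p'(u) = 12u^2 + 2u + 4


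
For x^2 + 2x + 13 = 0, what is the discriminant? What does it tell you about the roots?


D = b^2 - 4ac = (2)^2 - 4(1)(13) = 4 - 52 = -48
Since D < 0: two complex conjugate roots (no real roots)


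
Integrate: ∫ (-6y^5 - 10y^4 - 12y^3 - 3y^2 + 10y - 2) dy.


Reverse power rule on each term:
  ∫ -6y^5 dy = -y^6
  ∫ -10y^4 dy = -2y^5
  ∫ -12y^3 dy = -3y^4
  ∫ -3y^2 dy = -y^3
  ∫ 10y dy = 5y^2
  ∫ -2 dy = -2y
F(y) = -y^6 - 2y^5 - 3y^4 - y^3 + 5y^2 - 2y + C


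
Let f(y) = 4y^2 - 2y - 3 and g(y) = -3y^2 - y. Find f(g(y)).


Substitute g(y) into f:
f(g(y)) = 4*(-3y^2 - y)^2 + (-2)*(-3y^2 - y) + (-3)
(-3y^2 - y)^2 = 9y^4 + 6y^3 + y^2
Expand and combine: 36y^4 + 24y^3 + 10y^2 + 2y - 3


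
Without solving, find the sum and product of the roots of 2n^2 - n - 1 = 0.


For an^2+bn+c=0: sum = -b/a, product = c/a.
a=2, b=-1, c=-1
Sum = -(-1)/2 = 1/2
Product = (-1)/2 = -1/2


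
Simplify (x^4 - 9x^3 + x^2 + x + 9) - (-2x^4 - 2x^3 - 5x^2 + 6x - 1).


Distribute the minus sign:
  (x^4 - 9x^3 + x^2 + x + 9)
- (-2x^4 - 2x^3 - 5x^2 + 6x - 1)
Negate second polynomial: 2x^4 + 2x^3 + 5x^2 - 6x + 1
Add: 3x^4 - 7x^3 + 6x^2 - 5x + 10


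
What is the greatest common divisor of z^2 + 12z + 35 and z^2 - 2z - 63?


Factor each:
  z^2 + 12z + 35 = (z + 7)(z + 5)
  z^2 - 2z - 63 = (z + 7)(z - 9)
Common monic factor: z + 7


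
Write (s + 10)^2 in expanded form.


Expand (s + 10)^2 by repeated multiplication:
= s^2 + 20s + 100


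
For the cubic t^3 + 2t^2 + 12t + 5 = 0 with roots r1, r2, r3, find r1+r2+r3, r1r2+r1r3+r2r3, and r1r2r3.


Monic cubic t^3+bt^2+ct+d=0: sum=-b, pairwise sum=c, product=-d.
b=2, c=12, d=5
r1+r2+r3 = -2
r1r2+r1r3+r2r3 = 12
r1r2r3 = -5


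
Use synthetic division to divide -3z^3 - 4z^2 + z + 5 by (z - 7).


Synthetic division with c = 7. Coefficients: -3, -4, 1, 5
Bring down -3.
  -3 * 7 = -21; -21 - 4 = -25
  -25 * 7 = -175; -175 + 1 = -174
  -174 * 7 = -1218; -1218 + 5 = -1213
Quotient: -3z^2 - 25z - 174, Remainder: -1213


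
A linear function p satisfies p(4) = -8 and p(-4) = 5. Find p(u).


p(u) = mu + b. Using p(4)=-8, p(-4)=5:
m = (-8 - 5)/(4 + 4) = -13/8 = -13/8
b = -8 - m*(4) = -8 + 13/2 = -3/2
p(u) = -(13/8)u - (3/2)


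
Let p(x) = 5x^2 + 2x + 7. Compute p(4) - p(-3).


p(4) = 95
p(-3) = 46
p(4) - p(-3) = 95 - 46 = 49


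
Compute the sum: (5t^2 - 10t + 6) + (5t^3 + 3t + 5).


Align terms by degree and add:
  5t^2 - 10t + 6
+ 5t^3 + 3t + 5
= 5t^3 + 5t^2 - 7t + 11


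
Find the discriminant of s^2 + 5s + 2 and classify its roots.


D = b^2 - 4ac = (5)^2 - 4(1)(2) = 25 - 8 = 17
Since D > 0: two distinct irrational roots


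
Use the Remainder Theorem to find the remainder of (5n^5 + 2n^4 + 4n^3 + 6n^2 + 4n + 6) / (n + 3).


By the Remainder Theorem, the remainder equals p(-3):
  5*(-3)^5 = -1215
  2*(-3)^4 = 162
  4*(-3)^3 = -108
  6*(-3)^2 = 54
  4*(-3)^1 = -12
  constant: 6
Sum: -1215 + 162 - 108 + 54 - 12 + 6 = -1113


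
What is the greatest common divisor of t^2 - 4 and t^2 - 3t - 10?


Factor each:
  t^2 - 4 = (t + 2)(t - 2)
  t^2 - 3t - 10 = (t + 2)(t - 5)
Common monic factor: t + 2


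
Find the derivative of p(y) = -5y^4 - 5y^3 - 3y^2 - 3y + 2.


Apply the power rule term by term:
  d/dy(-5y^4) = -20y^3
  d/dy(-5y^3) = -15y^2
  d/dy(-3y^2) = -6y
  d/dy(-3y) = -3
  d/dy(2) = 0
p'(y) = -20y^3 - 15y^2 - 6y - 3


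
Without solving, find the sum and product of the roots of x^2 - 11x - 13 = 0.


For ax^2+bx+c=0: sum = -b/a, product = c/a.
a=1, b=-11, c=-13
Sum = -(-11)/1 = 11
Product = (-13)/1 = -13


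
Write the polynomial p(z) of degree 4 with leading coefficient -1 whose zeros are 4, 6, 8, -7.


p(z) = -(z - 4)(z - 6)(z - 8)(z + 7)
Expand: -z^4 + 11z^3 + 22z^2 - 536z + 1344


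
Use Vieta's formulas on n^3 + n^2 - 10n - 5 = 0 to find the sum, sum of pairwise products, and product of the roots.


Monic cubic n^3+bn^2+cn+d=0: sum=-b, pairwise sum=c, product=-d.
b=1, c=-10, d=-5
r1+r2+r3 = -1
r1r2+r1r3+r2r3 = -10
r1r2r3 = 5


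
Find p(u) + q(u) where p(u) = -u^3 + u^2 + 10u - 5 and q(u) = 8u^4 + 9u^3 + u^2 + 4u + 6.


Align terms by degree and add:
  -u^3 + u^2 + 10u - 5
+ 8u^4 + 9u^3 + u^2 + 4u + 6
= 8u^4 + 8u^3 + 2u^2 + 14u + 1


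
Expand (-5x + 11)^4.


Expand (-5x + 11)^4 by repeated multiplication:
  (-5x + 11)^2 = 25x^2 - 110x + 121
  (-5x + 11)^3 = -125x^3 + 825x^2 - 1815x + 1331
= 625x^4 - 5500x^3 + 18150x^2 - 26620x + 14641


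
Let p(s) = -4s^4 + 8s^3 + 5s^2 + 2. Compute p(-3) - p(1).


p(-3) = -493
p(1) = 11
p(-3) - p(1) = -493 - 11 = -504


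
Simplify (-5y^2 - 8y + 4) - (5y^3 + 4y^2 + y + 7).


Distribute the minus sign:
  (-5y^2 - 8y + 4)
- (5y^3 + 4y^2 + y + 7)
Negate second polynomial: -5y^3 - 4y^2 - y - 7
Add: -5y^3 - 9y^2 - 9y - 3


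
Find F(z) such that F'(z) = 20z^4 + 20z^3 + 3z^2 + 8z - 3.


Reverse power rule on each term:
  ∫ 20z^4 dz = 4z^5
  ∫ 20z^3 dz = 5z^4
  ∫ 3z^2 dz = z^3
  ∫ 8z dz = 4z^2
  ∫ -3 dz = -3z
F(z) = 4z^5 + 5z^4 + z^3 + 4z^2 - 3z + C


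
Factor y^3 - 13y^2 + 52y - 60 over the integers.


Try integer roots (divisors of -60). y=2: p(2)=0.
Divide out (y - 2): quotient is y^2 - 11y + 30.
Factor the quadratic: (y - 5)(y - 6)
Result: (y - 2)(y - 5)(y - 6)


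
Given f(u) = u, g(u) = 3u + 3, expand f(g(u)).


Substitute g(u) into f:
f(g(u)) = 1*(3u + 3)
Expand and combine: 3u + 3


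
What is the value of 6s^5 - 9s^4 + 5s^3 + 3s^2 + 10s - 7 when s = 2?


Using direct substitution:
  6 * (2)^5 = 192
  -9 * (2)^4 = -144
  5 * (2)^3 = 40
  3 * (2)^2 = 12
  10 * (2)^1 = 20
  constant: -7
Sum = 192 - 144 + 40 + 12 + 20 - 7 = 113


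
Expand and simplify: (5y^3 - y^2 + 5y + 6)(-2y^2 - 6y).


Distribute each term of the first polynomial:
  (5y^3)(-2y^2 - 6y) = -10y^5 - 30y^4
  (-y^2)(-2y^2 - 6y) = 2y^4 + 6y^3
  (5y)(-2y^2 - 6y) = -10y^3 - 30y^2
  (6)(-2y^2 - 6y) = -12y^2 - 36y
Sum: -10y^5 - 28y^4 - 4y^3 - 42y^2 - 36y


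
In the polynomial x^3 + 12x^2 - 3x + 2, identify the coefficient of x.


Read off the coefficient of x: -3


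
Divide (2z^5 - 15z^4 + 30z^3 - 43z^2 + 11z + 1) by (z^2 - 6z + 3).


(2z^5 - 15z^4 + 30z^3 - 43z^2 + 11z + 1) / (z^2 - 6z + 3)
Step 1: 2z^3 * (z^2 - 6z + 3) = 2z^5 - 12z^4 + 6z^3; subtract.
Step 2: -3z^2 * (z^2 - 6z + 3) = -3z^4 + 18z^3 - 9z^2; subtract.
Step 3: 6z * (z^2 - 6z + 3) = 6z^3 - 36z^2 + 18z; subtract.
Step 4: 2 * (z^2 - 6z + 3) = 2z^2 - 12z + 6; subtract.
Quotient: 2z^3 - 3z^2 + 6z + 2, Remainder: 5z - 5


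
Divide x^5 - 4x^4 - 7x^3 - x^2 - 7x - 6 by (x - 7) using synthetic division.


Synthetic division with c = 7. Coefficients: 1, -4, -7, -1, -7, -6
Bring down 1.
  1 * 7 = 7; 7 - 4 = 3
  3 * 7 = 21; 21 - 7 = 14
  14 * 7 = 98; 98 - 1 = 97
  97 * 7 = 679; 679 - 7 = 672
  672 * 7 = 4704; 4704 - 6 = 4698
Quotient: x^4 + 3x^3 + 14x^2 + 97x + 672, Remainder: 4698


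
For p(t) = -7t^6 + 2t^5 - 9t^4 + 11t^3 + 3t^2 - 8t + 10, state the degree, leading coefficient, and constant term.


Highest power of t is 6, with coefficient -7. Constant term is 10.
Degree = 6, leading coefficient = -7, constant term = 10


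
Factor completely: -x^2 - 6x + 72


Roots satisfy r1 + r2 = -b/a = -6 and r1*r2 = c/a = -72.
So r1 = -12, r2 = 6.
-x^2 - 6x + 72 = -(x - r1)(x - r2) = -(x + 12)(x - 6)


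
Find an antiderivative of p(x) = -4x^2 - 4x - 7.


Reverse power rule on each term:
  ∫ -4x^2 dx = -(4/3)x^3
  ∫ -4x dx = -2x^2
  ∫ -7 dx = -7x
F(x) = -(4/3)x^3 - 2x^2 - 7x + C


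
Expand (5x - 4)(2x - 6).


Distribute each term of the first polynomial:
  (5x)(2x - 6) = 10x^2 - 30x
  (-4)(2x - 6) = -8x + 24
Sum: 10x^2 - 38x + 24


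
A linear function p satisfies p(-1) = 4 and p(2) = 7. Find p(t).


p(t) = mt + b. Using p(-1)=4, p(2)=7:
m = (4 - 7)/(-1 - 2) = -3/-3 = 1
b = 4 - m*(-1) = 4 + 1 = 5
p(t) = t + 5


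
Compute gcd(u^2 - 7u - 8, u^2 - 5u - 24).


Factor each:
  u^2 - 7u - 8 = (u - 8)(u + 1)
  u^2 - 5u - 24 = (u - 8)(u + 3)
Common monic factor: u - 8


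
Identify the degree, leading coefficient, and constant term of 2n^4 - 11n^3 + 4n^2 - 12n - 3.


Highest power of n is 4, with coefficient 2. Constant term is -3.
Degree = 4, leading coefficient = 2, constant term = -3


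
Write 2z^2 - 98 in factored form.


Roots satisfy r1 + r2 = -b/a = 0 and r1*r2 = c/a = -49.
So r1 = 7, r2 = -7.
2z^2 - 98 = 2(z - r1)(z - r2) = 2(z - 7)(z + 7)


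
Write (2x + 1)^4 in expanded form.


Expand (2x + 1)^4 by repeated multiplication:
  (2x + 1)^2 = 4x^2 + 4x + 1
  (2x + 1)^3 = 8x^3 + 12x^2 + 6x + 1
= 16x^4 + 32x^3 + 24x^2 + 8x + 1


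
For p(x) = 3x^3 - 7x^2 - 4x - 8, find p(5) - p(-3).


p(5) = 172
p(-3) = -140
p(5) - p(-3) = 172 + 140 = 312


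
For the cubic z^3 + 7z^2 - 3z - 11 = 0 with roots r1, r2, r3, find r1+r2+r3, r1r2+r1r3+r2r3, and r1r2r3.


Monic cubic z^3+bz^2+cz+d=0: sum=-b, pairwise sum=c, product=-d.
b=7, c=-3, d=-11
r1+r2+r3 = -7
r1r2+r1r3+r2r3 = -3
r1r2r3 = 11


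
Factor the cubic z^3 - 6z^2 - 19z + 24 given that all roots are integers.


Try integer roots (divisors of 24). z=1: p(1)=0.
Divide out (z - 1): quotient is z^2 - 5z - 24.
Factor the quadratic: (z - 8)(z + 3)
Result: (z - 1)(z - 8)(z + 3)


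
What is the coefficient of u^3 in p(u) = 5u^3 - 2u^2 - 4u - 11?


Read off the coefficient of u^3: 5


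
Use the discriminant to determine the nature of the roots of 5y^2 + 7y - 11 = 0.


D = b^2 - 4ac = (7)^2 - 4(5)(-11) = 49 + 220 = 269
Since D > 0: two distinct irrational roots


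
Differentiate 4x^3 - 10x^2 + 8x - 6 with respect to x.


Apply the power rule term by term:
  d/dx(4x^3) = 12x^2
  d/dx(-10x^2) = -20x
  d/dx(8x) = 8
  d/dx(-6) = 0
p'(x) = 12x^2 - 20x + 8


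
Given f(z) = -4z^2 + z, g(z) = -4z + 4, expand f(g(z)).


Substitute g(z) into f:
f(g(z)) = -4*(-4z + 4)^2 + 1*(-4z + 4)
(-4z + 4)^2 = 16z^2 - 32z + 16
Expand and combine: -64z^2 + 124z - 60


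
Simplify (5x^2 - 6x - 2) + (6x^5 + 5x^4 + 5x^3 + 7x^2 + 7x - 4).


Align terms by degree and add:
  5x^2 - 6x - 2
+ 6x^5 + 5x^4 + 5x^3 + 7x^2 + 7x - 4
= 6x^5 + 5x^4 + 5x^3 + 12x^2 + x - 6


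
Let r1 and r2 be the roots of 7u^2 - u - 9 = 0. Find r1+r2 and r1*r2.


For au^2+bu+c=0: sum = -b/a, product = c/a.
a=7, b=-1, c=-9
Sum = -(-1)/7 = 1/7
Product = (-9)/7 = -9/7


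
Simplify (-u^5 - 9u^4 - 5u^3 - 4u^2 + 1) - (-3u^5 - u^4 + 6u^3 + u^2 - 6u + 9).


Distribute the minus sign:
  (-u^5 - 9u^4 - 5u^3 - 4u^2 + 1)
- (-3u^5 - u^4 + 6u^3 + u^2 - 6u + 9)
Negate second polynomial: 3u^5 + u^4 - 6u^3 - u^2 + 6u - 9
Add: 2u^5 - 8u^4 - 11u^3 - 5u^2 + 6u - 8


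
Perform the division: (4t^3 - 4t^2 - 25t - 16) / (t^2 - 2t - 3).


(4t^3 - 4t^2 - 25t - 16) / (t^2 - 2t - 3)
Step 1: 4t * (t^2 - 2t - 3) = 4t^3 - 8t^2 - 12t; subtract.
Step 2: 4 * (t^2 - 2t - 3) = 4t^2 - 8t - 12; subtract.
Quotient: 4t + 4, Remainder: -5t - 4


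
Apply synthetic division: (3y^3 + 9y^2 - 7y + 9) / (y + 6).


Synthetic division with c = -6. Coefficients: 3, 9, -7, 9
Bring down 3.
  3 * -6 = -18; -18 + 9 = -9
  -9 * -6 = 54; 54 - 7 = 47
  47 * -6 = -282; -282 + 9 = -273
Quotient: 3y^2 - 9y + 47, Remainder: -273


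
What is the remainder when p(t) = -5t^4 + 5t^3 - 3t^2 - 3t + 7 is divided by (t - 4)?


By the Remainder Theorem, the remainder equals p(4):
  -5*(4)^4 = -1280
  5*(4)^3 = 320
  -3*(4)^2 = -48
  -3*(4)^1 = -12
  constant: 7
Sum: -1280 + 320 - 48 - 12 + 7 = -1013


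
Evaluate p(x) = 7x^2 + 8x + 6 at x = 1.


Using direct substitution:
  7 * (1)^2 = 7
  8 * (1)^1 = 8
  constant: 6
Sum = 7 + 8 + 6 = 21


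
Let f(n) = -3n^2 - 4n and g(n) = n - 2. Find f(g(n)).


Substitute g(n) into f:
f(g(n)) = -3*(n - 2)^2 + (-4)*(n - 2)
(n - 2)^2 = n^2 - 4n + 4
Expand and combine: -3n^2 + 8n - 4


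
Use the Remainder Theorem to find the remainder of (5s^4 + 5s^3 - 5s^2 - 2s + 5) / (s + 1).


By the Remainder Theorem, the remainder equals p(-1):
  5*(-1)^4 = 5
  5*(-1)^3 = -5
  -5*(-1)^2 = -5
  -2*(-1)^1 = 2
  constant: 5
Sum: 5 - 5 - 5 + 2 + 5 = 2


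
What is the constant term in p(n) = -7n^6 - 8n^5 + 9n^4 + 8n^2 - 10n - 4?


Read off the constant term: -4


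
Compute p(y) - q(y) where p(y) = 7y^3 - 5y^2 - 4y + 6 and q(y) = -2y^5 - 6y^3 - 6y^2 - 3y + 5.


Distribute the minus sign:
  (7y^3 - 5y^2 - 4y + 6)
- (-2y^5 - 6y^3 - 6y^2 - 3y + 5)
Negate second polynomial: 2y^5 + 6y^3 + 6y^2 + 3y - 5
Add: 2y^5 + 13y^3 + y^2 - y + 1


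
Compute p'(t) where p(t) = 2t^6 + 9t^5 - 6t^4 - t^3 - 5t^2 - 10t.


Apply the power rule term by term:
  d/dt(2t^6) = 12t^5
  d/dt(9t^5) = 45t^4
  d/dt(-6t^4) = -24t^3
  d/dt(-t^3) = -3t^2
  d/dt(-5t^2) = -10t
  d/dt(-10t) = -10
p'(t) = 12t^5 + 45t^4 - 24t^3 - 3t^2 - 10t - 10


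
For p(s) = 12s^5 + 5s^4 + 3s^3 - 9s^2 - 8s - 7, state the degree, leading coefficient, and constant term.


Highest power of s is 5, with coefficient 12. Constant term is -7.
Degree = 5, leading coefficient = 12, constant term = -7


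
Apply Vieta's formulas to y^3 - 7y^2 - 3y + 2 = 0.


Monic cubic y^3+by^2+cy+d=0: sum=-b, pairwise sum=c, product=-d.
b=-7, c=-3, d=2
r1+r2+r3 = 7
r1r2+r1r3+r2r3 = -3
r1r2r3 = -2


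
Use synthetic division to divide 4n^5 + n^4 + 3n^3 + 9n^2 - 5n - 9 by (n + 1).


Synthetic division with c = -1. Coefficients: 4, 1, 3, 9, -5, -9
Bring down 4.
  4 * -1 = -4; -4 + 1 = -3
  -3 * -1 = 3; 3 + 3 = 6
  6 * -1 = -6; -6 + 9 = 3
  3 * -1 = -3; -3 - 5 = -8
  -8 * -1 = 8; 8 - 9 = -1
Quotient: 4n^4 - 3n^3 + 6n^2 + 3n - 8, Remainder: -1


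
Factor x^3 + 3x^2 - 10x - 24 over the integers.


Try integer roots (divisors of -24). x=-4: p(-4)=0.
Divide out (x + 4): quotient is x^2 - x - 6.
Factor the quadratic: (x - 3)(x + 2)
Result: (x + 4)(x - 3)(x + 2)


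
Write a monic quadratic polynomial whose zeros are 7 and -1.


p(u) = (u - 7)(u + 1)
Expand: u^2 - 6u - 7


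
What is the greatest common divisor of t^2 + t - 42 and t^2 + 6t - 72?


Factor each:
  t^2 + t - 42 = (t - 6)(t + 7)
  t^2 + 6t - 72 = (t - 6)(t + 12)
Common monic factor: t - 6


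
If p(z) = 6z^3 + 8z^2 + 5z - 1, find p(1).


Using direct substitution:
  6 * (1)^3 = 6
  8 * (1)^2 = 8
  5 * (1)^1 = 5
  constant: -1
Sum = 6 + 8 + 5 - 1 = 18


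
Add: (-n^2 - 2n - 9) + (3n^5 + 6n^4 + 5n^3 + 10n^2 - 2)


Align terms by degree and add:
  -n^2 - 2n - 9
+ 3n^5 + 6n^4 + 5n^3 + 10n^2 - 2
= 3n^5 + 6n^4 + 5n^3 + 9n^2 - 2n - 11


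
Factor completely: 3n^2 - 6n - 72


Roots satisfy r1 + r2 = -b/a = 2 and r1*r2 = c/a = -24.
So r1 = -4, r2 = 6.
3n^2 - 6n - 72 = 3(n - r1)(n - r2) = 3(n + 4)(n - 6)


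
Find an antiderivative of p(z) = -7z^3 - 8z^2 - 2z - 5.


Reverse power rule on each term:
  ∫ -7z^3 dz = -(7/4)z^4
  ∫ -8z^2 dz = -(8/3)z^3
  ∫ -2z dz = -z^2
  ∫ -5 dz = -5z
F(z) = -(7/4)z^4 - (8/3)z^3 - z^2 - 5z + C


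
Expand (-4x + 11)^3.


Expand (-4x + 11)^3 by repeated multiplication:
  (-4x + 11)^2 = 16x^2 - 88x + 121
= -64x^3 + 528x^2 - 1452x + 1331


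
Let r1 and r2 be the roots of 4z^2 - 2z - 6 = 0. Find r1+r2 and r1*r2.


For az^2+bz+c=0: sum = -b/a, product = c/a.
a=4, b=-2, c=-6
Sum = -(-2)/4 = 1/2
Product = (-6)/4 = -3/2


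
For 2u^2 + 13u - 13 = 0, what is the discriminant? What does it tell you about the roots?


D = b^2 - 4ac = (13)^2 - 4(2)(-13) = 169 + 104 = 273
Since D > 0: two distinct irrational roots


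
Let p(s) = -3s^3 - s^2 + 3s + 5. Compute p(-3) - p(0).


p(-3) = 68
p(0) = 5
p(-3) - p(0) = 68 - 5 = 63


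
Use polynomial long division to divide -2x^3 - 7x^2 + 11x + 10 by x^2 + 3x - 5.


(-2x^3 - 7x^2 + 11x + 10) / (x^2 + 3x - 5)
Step 1: -2x * (x^2 + 3x - 5) = -2x^3 - 6x^2 + 10x; subtract.
Step 2: -1 * (x^2 + 3x - 5) = -x^2 - 3x + 5; subtract.
Quotient: -2x - 1, Remainder: 4x + 5
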